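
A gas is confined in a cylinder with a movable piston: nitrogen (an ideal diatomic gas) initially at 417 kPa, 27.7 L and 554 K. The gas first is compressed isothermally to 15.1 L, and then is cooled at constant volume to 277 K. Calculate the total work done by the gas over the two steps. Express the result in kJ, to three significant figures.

W_total ≈ -7.01 kJ

Step 1 (isothermal): W = P₁V₁ ln(V₂/V₁) = (11551) ln(15.1/27.7) = -7008 J.
Step 2 (isochoric): W = 0 (constant volume).
W_total = -7008 + 0 = -7008 J.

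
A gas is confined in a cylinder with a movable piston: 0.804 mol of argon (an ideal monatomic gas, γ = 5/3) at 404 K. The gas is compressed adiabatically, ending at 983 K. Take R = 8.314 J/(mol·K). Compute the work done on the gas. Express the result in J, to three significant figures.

W ≈ 5810 J

Adiabatic ⇒ Q = 0, so W_by = −ΔU = nCᵥ(T₁ − T₂).
Cᵥ = 3R/2 = 12.47 J/(mol·K).
W = (0.804)(12.47)(404 − 983) = -5805 J.
Work on gas = −W_by = 5805 J.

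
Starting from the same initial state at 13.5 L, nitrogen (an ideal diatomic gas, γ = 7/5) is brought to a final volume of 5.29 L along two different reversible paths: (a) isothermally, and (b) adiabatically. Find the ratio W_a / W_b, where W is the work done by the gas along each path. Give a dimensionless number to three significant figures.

W_a / W_b ≈ 0.824

Path (a) isothermal: W = P₁V₁ ln(V₂/V₁) → W_a/(P₁V₁) = -0.9369.
Path (b) adiabatic: W = P₁V₁(1 − (V₁/V₂)^(γ−1))/(γ−1) → W_b/(P₁V₁) = -1.137.
W_a / W_b = -0.9369 / -1.137 = 0.8243.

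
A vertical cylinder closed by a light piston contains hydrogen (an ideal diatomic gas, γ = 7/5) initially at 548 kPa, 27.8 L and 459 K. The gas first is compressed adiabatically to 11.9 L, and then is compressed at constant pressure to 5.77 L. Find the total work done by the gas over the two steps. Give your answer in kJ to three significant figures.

Step 1 (adiabatic): W = (P₁V₁ − P₂V₂)/(γ−1) = (15234 − 21391)/0.4 = -15391 J.
After step 1: P = 1798 kPa, V = 11.9 L, T = 644.5 K.
Step 2 (isobaric): W = PΔV = (1798 kPa)(5.77 − 11.9 L) = -11019 J.
W_total = -15391 − 11019 = -26410 J.

W_total ≈ -26.4 kJ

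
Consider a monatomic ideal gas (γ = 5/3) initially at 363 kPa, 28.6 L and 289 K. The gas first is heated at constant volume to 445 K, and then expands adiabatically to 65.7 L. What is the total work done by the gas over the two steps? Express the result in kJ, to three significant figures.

W_total ≈ 10.2 kJ

Step 1 (isochoric): W = 0 (constant volume).
After step 1: P = 558.9 kPa (V unchanged).
Step 2 (adiabatic): W = (P₁V₁ − P₂V₂)/(γ−1) = (15986 − 9182)/0.667 = 10206 J.
W_total = 0 + 10206 = 10206 J.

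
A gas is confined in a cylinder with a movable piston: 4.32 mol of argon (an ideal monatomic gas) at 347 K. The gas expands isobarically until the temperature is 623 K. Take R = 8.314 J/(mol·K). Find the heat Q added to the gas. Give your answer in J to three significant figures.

Isobaric: W = nRΔT = (4.32)(8.314)(276) = 9913 J.
ΔU = nCᵥΔT with Cᵥ = 3R/2: ΔU = (4.32)(12.47)(276) = 14869 J.
Q = ΔU + W = 14869 + 9913 = 24782 J.

Q ≈ 24800 J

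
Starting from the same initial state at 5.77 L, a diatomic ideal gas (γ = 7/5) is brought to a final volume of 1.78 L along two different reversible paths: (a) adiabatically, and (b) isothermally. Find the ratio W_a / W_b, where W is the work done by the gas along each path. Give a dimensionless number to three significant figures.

W_a / W_b ≈ 1.28

Path (a) adiabatic: W = P₁V₁(1 − (V₁/V₂)^(γ−1))/(γ−1) → W_a/(P₁V₁) = -1.502.
Path (b) isothermal: W = P₁V₁ ln(V₂/V₁) → W_b/(P₁V₁) = -1.176.
W_a / W_b = -1.502 / -1.176 = 1.277.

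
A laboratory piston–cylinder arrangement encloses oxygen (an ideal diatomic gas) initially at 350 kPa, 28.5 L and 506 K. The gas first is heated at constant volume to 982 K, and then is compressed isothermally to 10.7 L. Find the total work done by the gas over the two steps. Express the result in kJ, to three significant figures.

Step 1 (isochoric): W = 0 (constant volume).
After step 1: P = 679.2 kPa (V unchanged).
Step 2 (isothermal): W = P₁V₁ ln(V₂/V₁) = (19359) ln(10.7/28.5) = -18965 J.
W_total = 0 − 18965 = -18965 J.

W_total ≈ -19.0 kJ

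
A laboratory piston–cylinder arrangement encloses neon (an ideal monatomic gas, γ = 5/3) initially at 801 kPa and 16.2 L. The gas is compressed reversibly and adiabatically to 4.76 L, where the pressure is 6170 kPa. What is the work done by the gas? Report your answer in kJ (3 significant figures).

W ≈ -24.6 kJ

Adiabatic: W = (P₁V₁ − P₂V₂)/(γ − 1) with γ = 5/3.
P₁V₁ = 12976 J, P₂V₂ = 29369 J.
W = (12976 − 29369) / 0.6667 = -24589 J.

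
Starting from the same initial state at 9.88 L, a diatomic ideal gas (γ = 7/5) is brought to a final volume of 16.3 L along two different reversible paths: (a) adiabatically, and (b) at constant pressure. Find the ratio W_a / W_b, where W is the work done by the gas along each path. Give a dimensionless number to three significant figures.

W_a / W_b ≈ 0.698

Path (a) adiabatic: W = P₁V₁(1 − (V₁/V₂)^(γ−1))/(γ−1) → W_a/(P₁V₁) = 0.4537.
Path (b) isobaric: W = P₁(V₂ − V₁) → W_b/(P₁V₁) = 0.6498.
W_a / W_b = 0.4537 / 0.6498 = 0.6982.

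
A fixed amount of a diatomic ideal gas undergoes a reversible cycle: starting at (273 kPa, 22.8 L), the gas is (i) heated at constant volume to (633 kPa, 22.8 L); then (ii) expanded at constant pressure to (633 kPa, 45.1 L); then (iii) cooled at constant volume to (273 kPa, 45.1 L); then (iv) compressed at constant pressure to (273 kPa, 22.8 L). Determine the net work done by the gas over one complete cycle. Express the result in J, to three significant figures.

W_net ≈ 8030 J

Constant-volume legs do no work.
W(ii) = (633)(45.1 − 22.8) = 14116 J; W(iv) = (273)(22.8 − 45.1) = -6088 J.
W_net = 14116 − 6088 = 8028 J (the clockwise enclosed area).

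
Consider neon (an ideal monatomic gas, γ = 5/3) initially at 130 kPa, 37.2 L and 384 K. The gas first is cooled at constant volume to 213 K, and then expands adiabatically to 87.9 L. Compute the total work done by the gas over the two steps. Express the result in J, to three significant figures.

Step 1 (isochoric): W = 0 (constant volume).
After step 1: P = 72.11 kPa (V unchanged).
Step 2 (adiabatic): W = (P₁V₁ − P₂V₂)/(γ−1) = (2682 − 1512)/0.667 = 1756 J.
W_total = 0 + 1756 = 1756 J.

W_total ≈ 1760 J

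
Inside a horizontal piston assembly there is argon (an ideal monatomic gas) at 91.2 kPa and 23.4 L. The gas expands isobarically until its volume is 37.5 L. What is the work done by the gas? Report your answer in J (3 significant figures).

W ≈ 1290 J

Isobaric: W = P ΔV.
W = (91.2 kPa)(37.5 − 23.4 L) = (91.2)(14.1) = 1286 J.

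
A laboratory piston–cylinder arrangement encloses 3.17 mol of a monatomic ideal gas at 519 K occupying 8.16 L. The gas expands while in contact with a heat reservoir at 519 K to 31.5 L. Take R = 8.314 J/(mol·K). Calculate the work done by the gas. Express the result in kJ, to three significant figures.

Isothermal: W = nRT ln(V₂/V₁).
W = (3.17)(8.314)(519) × ln(31.5/8.16)
  = 13678 × 1.351
W_by_gas = 18476 J.

W ≈ 18.5 kJ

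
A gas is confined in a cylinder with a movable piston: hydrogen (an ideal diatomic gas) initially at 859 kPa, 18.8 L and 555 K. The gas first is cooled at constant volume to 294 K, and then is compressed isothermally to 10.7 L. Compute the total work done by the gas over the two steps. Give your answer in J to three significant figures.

W_total ≈ -4820 J

Step 1 (isochoric): W = 0 (constant volume).
After step 1: P = 455 kPa (V unchanged).
Step 2 (isothermal): W = P₁V₁ ln(V₂/V₁) = (8555) ln(10.7/18.8) = -4822 J.
W_total = 0 − 4822 = -4822 J.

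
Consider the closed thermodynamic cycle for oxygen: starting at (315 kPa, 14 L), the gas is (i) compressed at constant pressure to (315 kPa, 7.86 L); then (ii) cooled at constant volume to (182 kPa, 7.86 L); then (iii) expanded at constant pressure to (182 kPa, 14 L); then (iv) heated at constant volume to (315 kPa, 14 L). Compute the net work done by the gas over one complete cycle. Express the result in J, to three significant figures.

Constant-volume legs do no work.
W(i) = (315)(7.86 − 14) = -1934 J; W(iii) = (182)(14 − 7.86) = 1117 J.
W_net = -1934 + 1117 = -816.6 J (the counter-clockwise enclosed area).

W_net ≈ -817 J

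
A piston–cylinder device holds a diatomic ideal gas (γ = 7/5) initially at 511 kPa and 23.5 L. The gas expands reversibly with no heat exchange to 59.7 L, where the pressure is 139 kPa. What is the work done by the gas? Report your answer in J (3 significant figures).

W ≈ 9280 J

Adiabatic: W = (P₁V₁ − P₂V₂)/(γ − 1) with γ = 7/5.
P₁V₁ = 12008 J, P₂V₂ = 8298 J.
W = (12008 − 8298) / 0.4 = 9276 J.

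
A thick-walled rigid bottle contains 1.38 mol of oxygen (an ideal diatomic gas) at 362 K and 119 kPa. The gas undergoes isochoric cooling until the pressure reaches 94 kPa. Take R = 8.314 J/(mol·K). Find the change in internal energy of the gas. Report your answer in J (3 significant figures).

Constant volume ⇒ W = 0, so Q = ΔU = nCᵥΔT with Cᵥ = 5R/2 = 20.79 J/(mol·K).
At constant V, T₂/T₁ = P₂/P₁ ⇒ ΔT = T₁(P₂/P₁ − 1) = 362·(94/119 − 1) = -76.05 K.
ΔU = (1.38)(20.79)(-76.05) = -2181 J.

ΔU ≈ -2180 J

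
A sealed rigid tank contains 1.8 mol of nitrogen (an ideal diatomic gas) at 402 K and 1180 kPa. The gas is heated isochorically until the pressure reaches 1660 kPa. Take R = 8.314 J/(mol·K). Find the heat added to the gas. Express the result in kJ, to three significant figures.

Q ≈ 6.12 kJ

Constant volume ⇒ W = 0, so Q = ΔU = nCᵥΔT with Cᵥ = 5R/2 = 20.79 J/(mol·K).
At constant V, T₂/T₁ = P₂/P₁ ⇒ ΔT = T₁(P₂/P₁ − 1) = 402·(1660/1180 − 1) = 163.5 K.
ΔU = (1.8)(20.79)(163.5) = 6118 J.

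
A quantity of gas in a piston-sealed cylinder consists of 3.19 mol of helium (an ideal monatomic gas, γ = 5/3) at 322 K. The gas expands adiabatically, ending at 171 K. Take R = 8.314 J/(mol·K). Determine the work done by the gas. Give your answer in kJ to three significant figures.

W ≈ 6.01 kJ

Adiabatic ⇒ Q = 0, so W_by = −ΔU = nCᵥ(T₁ − T₂).
Cᵥ = 3R/2 = 12.47 J/(mol·K).
W = (3.19)(12.47)(322 − 171) = 6007 J.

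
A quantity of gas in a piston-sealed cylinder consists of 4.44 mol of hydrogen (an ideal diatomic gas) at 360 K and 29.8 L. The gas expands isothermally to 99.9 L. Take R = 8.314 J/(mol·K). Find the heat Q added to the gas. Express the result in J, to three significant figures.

Isothermal ⇒ ΔU = 0, so Q = W = nRT ln(V₂/V₁).
Q = (4.44)(8.314)(360) ln(99.9/29.8) = 13289 × 1.21 = 16075 J.

Q ≈ 16100 J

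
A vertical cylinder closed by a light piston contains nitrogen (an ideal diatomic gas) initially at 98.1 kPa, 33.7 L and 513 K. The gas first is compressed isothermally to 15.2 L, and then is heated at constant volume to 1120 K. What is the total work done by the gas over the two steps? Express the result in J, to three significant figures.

Step 1 (isothermal): W = P₁V₁ ln(V₂/V₁) = (3306) ln(15.2/33.7) = -2632 J.
Step 2 (isochoric): W = 0 (constant volume).
W_total = -2632 + 0 = -2632 J.

W_total ≈ -2630 J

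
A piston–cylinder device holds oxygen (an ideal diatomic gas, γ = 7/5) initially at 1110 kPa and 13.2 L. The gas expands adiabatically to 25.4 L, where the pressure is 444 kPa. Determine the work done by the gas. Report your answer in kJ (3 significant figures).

W ≈ 8.44 kJ

Adiabatic: W = (P₁V₁ − P₂V₂)/(γ − 1) with γ = 7/5.
P₁V₁ = 14652 J, P₂V₂ = 11278 J.
W = (14652 − 11278) / 0.4 = 8436 J.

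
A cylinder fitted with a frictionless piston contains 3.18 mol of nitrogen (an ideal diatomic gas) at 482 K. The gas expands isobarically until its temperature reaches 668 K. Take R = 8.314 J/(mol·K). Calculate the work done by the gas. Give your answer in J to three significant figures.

Isobaric: W = P ΔV = nR ΔT.
W = (3.18)(8.314)(668 − 482) = 4918 J.

W ≈ 4920 J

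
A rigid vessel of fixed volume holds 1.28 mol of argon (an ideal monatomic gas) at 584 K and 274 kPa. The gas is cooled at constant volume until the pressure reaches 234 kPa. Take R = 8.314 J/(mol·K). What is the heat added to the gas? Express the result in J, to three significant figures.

Q ≈ -1360 J

Constant volume ⇒ W = 0, so Q = ΔU = nCᵥΔT with Cᵥ = 3R/2 = 12.47 J/(mol·K).
At constant V, T₂/T₁ = P₂/P₁ ⇒ ΔT = T₁(P₂/P₁ − 1) = 584·(234/274 − 1) = -85.26 K.
ΔU = (1.28)(12.47)(-85.26) = -1361 J.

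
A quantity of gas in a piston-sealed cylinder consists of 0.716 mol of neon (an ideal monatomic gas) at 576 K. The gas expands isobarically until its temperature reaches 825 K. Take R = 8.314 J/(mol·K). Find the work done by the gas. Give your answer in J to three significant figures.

W ≈ 1480 J

Isobaric: W = P ΔV = nR ΔT.
W = (0.716)(8.314)(825 − 576) = 1482 J.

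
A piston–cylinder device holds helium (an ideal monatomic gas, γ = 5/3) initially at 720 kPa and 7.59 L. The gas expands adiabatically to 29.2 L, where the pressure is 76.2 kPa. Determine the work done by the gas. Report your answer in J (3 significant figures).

Adiabatic: W = (P₁V₁ − P₂V₂)/(γ − 1) with γ = 5/3.
P₁V₁ = 5465 J, P₂V₂ = 2225 J.
W = (5465 − 2225) / 0.6667 = 4860 J.

W ≈ 4860 J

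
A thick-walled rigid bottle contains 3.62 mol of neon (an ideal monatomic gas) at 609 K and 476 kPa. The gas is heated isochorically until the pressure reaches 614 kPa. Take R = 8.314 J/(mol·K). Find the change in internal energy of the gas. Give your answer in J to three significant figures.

Constant volume ⇒ W = 0, so Q = ΔU = nCᵥΔT with Cᵥ = 3R/2 = 12.47 J/(mol·K).
At constant V, T₂/T₁ = P₂/P₁ ⇒ ΔT = T₁(P₂/P₁ − 1) = 609·(614/476 − 1) = 176.6 K.
ΔU = (3.62)(12.47)(176.6) = 7971 J.

ΔU ≈ 7970 J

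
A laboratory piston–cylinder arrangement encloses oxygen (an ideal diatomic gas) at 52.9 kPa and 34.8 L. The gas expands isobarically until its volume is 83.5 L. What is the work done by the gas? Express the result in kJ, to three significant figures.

W ≈ 2.58 kJ

Isobaric: W = P ΔV.
W = (52.9 kPa)(83.5 − 34.8 L) = (52.9)(48.7) = 2576 J.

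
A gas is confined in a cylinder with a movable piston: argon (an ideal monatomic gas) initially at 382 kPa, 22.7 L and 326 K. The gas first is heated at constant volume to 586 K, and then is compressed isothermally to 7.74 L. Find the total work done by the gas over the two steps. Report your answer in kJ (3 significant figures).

W_total ≈ -16.8 kJ

Step 1 (isochoric): W = 0 (constant volume).
After step 1: P = 686.7 kPa (V unchanged).
Step 2 (isothermal): W = P₁V₁ ln(V₂/V₁) = (15587) ln(7.74/22.7) = -16771 J.
W_total = 0 − 16771 = -16771 J.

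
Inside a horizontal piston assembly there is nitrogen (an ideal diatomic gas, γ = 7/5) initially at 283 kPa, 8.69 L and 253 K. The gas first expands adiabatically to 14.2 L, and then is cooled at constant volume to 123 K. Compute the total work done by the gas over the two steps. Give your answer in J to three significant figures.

W_total ≈ 1100 J

Step 1 (adiabatic): W = (P₁V₁ − P₂V₂)/(γ−1) = (2459 − 2021)/0.4 = 1096 J.
Step 2 (isochoric): W = 0 (constant volume).
W_total = 1096 + 0 = 1096 J.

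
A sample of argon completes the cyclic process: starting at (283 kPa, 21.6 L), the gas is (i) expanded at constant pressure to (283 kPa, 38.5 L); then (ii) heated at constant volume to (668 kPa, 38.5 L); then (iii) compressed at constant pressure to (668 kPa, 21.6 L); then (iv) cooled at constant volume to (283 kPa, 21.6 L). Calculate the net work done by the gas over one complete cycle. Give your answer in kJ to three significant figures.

W_net ≈ -6.51 kJ

Constant-volume legs do no work.
W(i) = (283)(38.5 − 21.6) = 4783 J; W(iii) = (668)(21.6 − 38.5) = -11289 J.
W_net = 4783 − 11289 = -6506 J (the counter-clockwise enclosed area).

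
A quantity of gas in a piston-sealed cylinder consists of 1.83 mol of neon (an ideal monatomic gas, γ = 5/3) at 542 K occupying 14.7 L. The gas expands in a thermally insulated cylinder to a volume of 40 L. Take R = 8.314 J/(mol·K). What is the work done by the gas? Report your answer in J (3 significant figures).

W ≈ 6020 J

Adiabatic: TV^(γ−1) = const with γ = 5/3.
T₂ = T₁ (V₁/V₂)^(γ−1) = 542 × (14.7/40)^0.667 = 542 × 0.5131 = 278.1 K.
W_by = nCᵥ(T₁ − T₂) = (1.83)(12.47)(542 − 278.1) = 6023 J.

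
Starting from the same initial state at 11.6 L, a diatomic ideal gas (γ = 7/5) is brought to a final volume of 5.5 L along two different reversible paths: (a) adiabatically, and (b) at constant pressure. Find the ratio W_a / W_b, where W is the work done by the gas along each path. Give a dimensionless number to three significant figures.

W_a / W_b ≈ 1.65

Path (a) adiabatic: W = P₁V₁(1 − (V₁/V₂)^(γ−1))/(γ−1) → W_a/(P₁V₁) = -0.8696.
Path (b) isobaric: W = P₁(V₂ − V₁) → W_b/(P₁V₁) = -0.5259.
W_a / W_b = -0.8696 / -0.5259 = 1.654.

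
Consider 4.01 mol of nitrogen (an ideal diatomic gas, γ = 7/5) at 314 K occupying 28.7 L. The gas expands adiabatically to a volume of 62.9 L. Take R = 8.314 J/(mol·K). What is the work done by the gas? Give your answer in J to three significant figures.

W ≈ 7050 J

Adiabatic: TV^(γ−1) = const with γ = 7/5.
T₂ = T₁ (V₁/V₂)^(γ−1) = 314 × (28.7/62.9)^0.4 = 314 × 0.7306 = 229.4 K.
W_by = nCᵥ(T₁ − T₂) = (4.01)(20.79)(314 − 229.4) = 7050 J.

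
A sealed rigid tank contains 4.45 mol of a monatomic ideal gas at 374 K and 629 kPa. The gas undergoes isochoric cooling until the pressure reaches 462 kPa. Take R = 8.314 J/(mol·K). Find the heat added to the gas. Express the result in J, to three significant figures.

Q ≈ -5510 J

Constant volume ⇒ W = 0, so Q = ΔU = nCᵥΔT with Cᵥ = 3R/2 = 12.47 J/(mol·K).
At constant V, T₂/T₁ = P₂/P₁ ⇒ ΔT = T₁(P₂/P₁ − 1) = 374·(462/629 − 1) = -99.3 K.
ΔU = (4.45)(12.47)(-99.3) = -5511 J.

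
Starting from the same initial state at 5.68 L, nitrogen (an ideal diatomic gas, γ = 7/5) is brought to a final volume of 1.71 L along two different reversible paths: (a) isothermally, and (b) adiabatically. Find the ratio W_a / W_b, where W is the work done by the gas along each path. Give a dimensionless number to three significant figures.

W_a / W_b ≈ 0.779

Path (a) isothermal: W = P₁V₁ ln(V₂/V₁) → W_a/(P₁V₁) = -1.2.
Path (b) adiabatic: W = P₁V₁(1 − (V₁/V₂)^(γ−1))/(γ−1) → W_b/(P₁V₁) = -1.541.
W_a / W_b = -1.2 / -1.541 = 0.779.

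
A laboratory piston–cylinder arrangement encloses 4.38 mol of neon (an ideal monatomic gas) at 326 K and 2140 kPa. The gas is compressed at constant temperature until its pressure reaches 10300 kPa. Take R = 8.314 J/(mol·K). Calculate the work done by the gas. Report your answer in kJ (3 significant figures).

W ≈ -18.7 kJ

Isothermal process: W = nRT ln(V₂/V₁) = nRT ln(P₁/P₂).
W = (4.38)(8.314)(326) × ln(2140/10300)
  = 11871 × ln(0.2078) = 11871 × -1.571
W_by_gas = -18654 J.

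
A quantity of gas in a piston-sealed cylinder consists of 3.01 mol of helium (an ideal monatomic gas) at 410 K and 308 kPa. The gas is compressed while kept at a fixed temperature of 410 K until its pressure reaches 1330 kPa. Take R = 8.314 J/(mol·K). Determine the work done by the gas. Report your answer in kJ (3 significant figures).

W ≈ -15.0 kJ

Isothermal process: W = nRT ln(V₂/V₁) = nRT ln(P₁/P₂).
W = (3.01)(8.314)(410) × ln(308/1330)
  = 10260 × ln(0.2316) = 10260 × -1.463
W_by_gas = -15009 J.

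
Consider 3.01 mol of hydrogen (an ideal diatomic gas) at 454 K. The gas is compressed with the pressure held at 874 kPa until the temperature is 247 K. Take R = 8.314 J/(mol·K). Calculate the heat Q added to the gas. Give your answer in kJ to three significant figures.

Isobaric: W = nRΔT = (3.01)(8.314)(-207) = -5180 J.
ΔU = nCᵥΔT with Cᵥ = 5R/2: ΔU = (3.01)(20.79)(-207) = -12951 J.
Q = ΔU + W = -12951 − 5180 = -18131 J.

Q ≈ -18.1 kJ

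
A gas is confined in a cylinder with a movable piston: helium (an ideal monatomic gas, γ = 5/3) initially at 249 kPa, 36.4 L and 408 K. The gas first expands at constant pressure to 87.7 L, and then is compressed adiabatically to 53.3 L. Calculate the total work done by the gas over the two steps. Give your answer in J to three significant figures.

Step 1 (isobaric): W = PΔV = (249 kPa)(87.7 − 36.4 L) = 12774 J.
After step 1: P = 249 kPa, V = 87.7 L, T = 983 K.
Step 2 (adiabatic): W = (P₁V₁ − P₂V₂)/(γ−1) = (21837 − 30436)/0.667 = -12897 J.
W_total = 12774 − 12897 = -123.6 J.

W_total ≈ -124 J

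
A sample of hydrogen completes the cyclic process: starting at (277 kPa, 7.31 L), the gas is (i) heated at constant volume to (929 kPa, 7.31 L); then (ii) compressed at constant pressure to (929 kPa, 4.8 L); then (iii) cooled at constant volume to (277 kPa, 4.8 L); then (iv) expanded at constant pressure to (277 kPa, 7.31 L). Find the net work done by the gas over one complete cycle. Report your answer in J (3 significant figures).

W_net ≈ -1640 J

Constant-volume legs do no work.
W(ii) = (929)(4.8 − 7.31) = -2332 J; W(iv) = (277)(7.31 − 4.8) = 695.3 J.
W_net = -2332 + 695.3 = -1637 J (the counter-clockwise enclosed area).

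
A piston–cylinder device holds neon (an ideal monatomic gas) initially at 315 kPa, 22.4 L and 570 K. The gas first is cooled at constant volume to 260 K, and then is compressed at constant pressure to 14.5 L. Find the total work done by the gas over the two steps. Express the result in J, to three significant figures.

W_total ≈ -1140 J

Step 1 (isochoric): W = 0 (constant volume).
After step 1: P = 143.7 kPa (V unchanged).
Step 2 (isobaric): W = PΔV = (143.7 kPa)(14.5 − 22.4 L) = -1135 J.
W_total = 0 − 1135 = -1135 J.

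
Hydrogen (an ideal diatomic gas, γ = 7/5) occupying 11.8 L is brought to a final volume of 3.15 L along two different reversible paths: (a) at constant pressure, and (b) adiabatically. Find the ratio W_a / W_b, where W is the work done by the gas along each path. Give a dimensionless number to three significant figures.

Path (a) isobaric: W = P₁(V₂ − V₁) → W_a/(P₁V₁) = -0.7331.
Path (b) adiabatic: W = P₁V₁(1 − (V₁/V₂)^(γ−1))/(γ−1) → W_b/(P₁V₁) = -1.74.
W_a / W_b = -0.7331 / -1.74 = 0.4213.

W_a / W_b ≈ 0.421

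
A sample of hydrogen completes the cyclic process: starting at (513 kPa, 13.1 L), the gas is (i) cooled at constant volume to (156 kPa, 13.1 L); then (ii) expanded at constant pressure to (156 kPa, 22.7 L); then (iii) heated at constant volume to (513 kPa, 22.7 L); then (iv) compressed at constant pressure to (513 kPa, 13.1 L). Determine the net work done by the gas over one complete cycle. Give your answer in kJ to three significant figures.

Constant-volume legs do no work.
W(ii) = (156)(22.7 − 13.1) = 1498 J; W(iv) = (513)(13.1 − 22.7) = -4925 J.
W_net = 1498 − 4925 = -3427 J (the counter-clockwise enclosed area).

W_net ≈ -3.43 kJ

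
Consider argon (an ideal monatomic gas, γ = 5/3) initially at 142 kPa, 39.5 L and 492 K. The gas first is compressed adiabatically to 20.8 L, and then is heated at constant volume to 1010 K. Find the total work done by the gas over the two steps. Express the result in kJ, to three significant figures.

W_total ≈ -4.49 kJ

Step 1 (adiabatic): W = (P₁V₁ − P₂V₂)/(γ−1) = (5609 − 8602)/0.667 = -4489 J.
Step 2 (isochoric): W = 0 (constant volume).
W_total = -4489 + 0 = -4489 J.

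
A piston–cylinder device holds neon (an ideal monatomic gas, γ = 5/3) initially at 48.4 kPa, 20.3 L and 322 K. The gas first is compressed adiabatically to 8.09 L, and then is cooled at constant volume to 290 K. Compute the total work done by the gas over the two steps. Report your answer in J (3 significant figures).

W_total ≈ -1250 J

Step 1 (adiabatic): W = (P₁V₁ − P₂V₂)/(γ−1) = (982.5 − 1814)/0.667 = -1248 J.
Step 2 (isochoric): W = 0 (constant volume).
W_total = -1248 + 0 = -1248 J.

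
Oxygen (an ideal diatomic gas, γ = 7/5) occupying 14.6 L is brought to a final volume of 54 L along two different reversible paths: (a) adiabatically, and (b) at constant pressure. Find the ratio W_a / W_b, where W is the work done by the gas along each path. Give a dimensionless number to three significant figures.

Path (a) adiabatic: W = P₁V₁(1 − (V₁/V₂)^(γ−1))/(γ−1) → W_a/(P₁V₁) = 1.018.
Path (b) isobaric: W = P₁(V₂ − V₁) → W_b/(P₁V₁) = 2.699.
W_a / W_b = 1.018 / 2.699 = 0.3774.

W_a / W_b ≈ 0.377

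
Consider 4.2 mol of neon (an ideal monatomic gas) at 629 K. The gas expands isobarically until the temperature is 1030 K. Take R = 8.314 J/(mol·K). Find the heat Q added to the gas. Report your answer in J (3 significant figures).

Isobaric: W = nRΔT = (4.2)(8.314)(401) = 14002 J.
ΔU = nCᵥΔT with Cᵥ = 3R/2: ΔU = (4.2)(12.47)(401) = 21004 J.
Q = ΔU + W = 21004 + 14002 = 35006 J.

Q ≈ 35000 J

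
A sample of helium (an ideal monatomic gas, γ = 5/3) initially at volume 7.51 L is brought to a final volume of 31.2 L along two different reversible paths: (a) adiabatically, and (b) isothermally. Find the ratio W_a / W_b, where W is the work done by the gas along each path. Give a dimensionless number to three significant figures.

Path (a) adiabatic: W = P₁V₁(1 − (V₁/V₂)^(γ−1))/(γ−1) → W_a/(P₁V₁) = 0.9196.
Path (b) isothermal: W = P₁V₁ ln(V₂/V₁) → W_b/(P₁V₁) = 1.424.
W_a / W_b = 0.9196 / 1.424 = 0.6457.

W_a / W_b ≈ 0.646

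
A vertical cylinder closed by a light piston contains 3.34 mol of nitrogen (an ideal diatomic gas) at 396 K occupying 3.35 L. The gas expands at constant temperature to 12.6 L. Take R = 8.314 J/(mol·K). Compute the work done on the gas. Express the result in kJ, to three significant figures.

W ≈ -14.6 kJ

Isothermal: W = nRT ln(V₂/V₁).
W = (3.34)(8.314)(396) × ln(12.6/3.35)
  = 10996 × 1.325
W_by_gas = 14567 J; work on gas = −W_by = -14567 J.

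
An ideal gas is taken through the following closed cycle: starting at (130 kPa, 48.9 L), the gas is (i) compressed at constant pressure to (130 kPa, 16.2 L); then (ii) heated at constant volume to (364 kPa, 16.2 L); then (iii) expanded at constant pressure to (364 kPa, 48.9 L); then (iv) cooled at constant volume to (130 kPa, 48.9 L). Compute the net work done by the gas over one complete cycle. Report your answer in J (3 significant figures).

W_net ≈ 7650 J

Constant-volume legs do no work.
W(i) = (130)(16.2 − 48.9) = -4251 J; W(iii) = (364)(48.9 − 16.2) = 11903 J.
W_net = -4251 + 11903 = 7652 J (the clockwise enclosed area).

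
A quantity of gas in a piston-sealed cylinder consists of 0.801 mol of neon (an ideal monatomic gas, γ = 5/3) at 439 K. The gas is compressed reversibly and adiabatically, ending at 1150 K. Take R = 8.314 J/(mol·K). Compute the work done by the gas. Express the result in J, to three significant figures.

Adiabatic ⇒ Q = 0, so W_by = −ΔU = nCᵥ(T₁ − T₂).
Cᵥ = 3R/2 = 12.47 J/(mol·K).
W = (0.801)(12.47)(439 − 1150) = -7102 J.

W ≈ -7100 J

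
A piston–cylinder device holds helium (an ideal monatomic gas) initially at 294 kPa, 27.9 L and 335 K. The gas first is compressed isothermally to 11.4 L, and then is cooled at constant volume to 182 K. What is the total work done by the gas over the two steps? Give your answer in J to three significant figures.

W_total ≈ -7340 J

Step 1 (isothermal): W = P₁V₁ ln(V₂/V₁) = (8203) ln(11.4/27.9) = -7341 J.
Step 2 (isochoric): W = 0 (constant volume).
W_total = -7341 + 0 = -7341 J.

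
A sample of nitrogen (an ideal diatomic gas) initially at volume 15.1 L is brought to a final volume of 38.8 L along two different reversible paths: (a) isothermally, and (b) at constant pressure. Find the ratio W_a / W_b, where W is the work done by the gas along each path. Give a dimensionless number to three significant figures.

W_a / W_b ≈ 0.601

Path (a) isothermal: W = P₁V₁ ln(V₂/V₁) → W_a/(P₁V₁) = 0.9437.
Path (b) isobaric: W = P₁(V₂ − V₁) → W_b/(P₁V₁) = 1.57.
W_a / W_b = 0.9437 / 1.57 = 0.6013.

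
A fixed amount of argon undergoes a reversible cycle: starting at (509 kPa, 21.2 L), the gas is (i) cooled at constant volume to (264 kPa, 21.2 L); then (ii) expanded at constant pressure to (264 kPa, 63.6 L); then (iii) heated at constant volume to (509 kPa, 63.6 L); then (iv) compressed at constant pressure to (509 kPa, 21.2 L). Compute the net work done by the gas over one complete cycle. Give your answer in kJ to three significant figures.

Constant-volume legs do no work.
W(ii) = (264)(63.6 − 21.2) = 11194 J; W(iv) = (509)(21.2 − 63.6) = -21582 J.
W_net = 11194 − 21582 = -10388 J (the counter-clockwise enclosed area).

W_net ≈ -10.4 kJ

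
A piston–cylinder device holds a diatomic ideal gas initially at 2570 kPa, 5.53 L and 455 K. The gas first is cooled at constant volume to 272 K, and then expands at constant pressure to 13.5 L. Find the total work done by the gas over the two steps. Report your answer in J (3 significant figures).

Step 1 (isochoric): W = 0 (constant volume).
After step 1: P = 1536 kPa (V unchanged).
Step 2 (isobaric): W = PΔV = (1536 kPa)(13.5 − 5.53 L) = 12245 J.
W_total = 0 + 12245 = 12245 J.

W_total ≈ 12200 J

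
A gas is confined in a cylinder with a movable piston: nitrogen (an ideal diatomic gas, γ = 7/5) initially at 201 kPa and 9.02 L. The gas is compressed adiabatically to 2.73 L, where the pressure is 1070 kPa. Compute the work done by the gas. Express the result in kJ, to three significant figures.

Adiabatic: W = (P₁V₁ − P₂V₂)/(γ − 1) with γ = 7/5.
P₁V₁ = 1813 J, P₂V₂ = 2921 J.
W = (1813 − 2921) / 0.4 = -2770 J.

W ≈ -2.77 kJ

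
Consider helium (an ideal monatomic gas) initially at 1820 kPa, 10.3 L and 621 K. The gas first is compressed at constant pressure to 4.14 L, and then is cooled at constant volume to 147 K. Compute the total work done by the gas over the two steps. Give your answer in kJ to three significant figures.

Step 1 (isobaric): W = PΔV = (1820 kPa)(4.14 − 10.3 L) = -11211 J.
Step 2 (isochoric): W = 0 (constant volume).
W_total = -11211 + 0 = -11211 J.

W_total ≈ -11.2 kJ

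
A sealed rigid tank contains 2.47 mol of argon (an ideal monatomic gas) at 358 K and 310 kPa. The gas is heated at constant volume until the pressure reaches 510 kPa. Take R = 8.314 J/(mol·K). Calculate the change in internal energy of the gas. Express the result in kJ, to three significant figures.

ΔU ≈ 7.11 kJ

Constant volume ⇒ W = 0, so Q = ΔU = nCᵥΔT with Cᵥ = 3R/2 = 12.47 J/(mol·K).
At constant V, T₂/T₁ = P₂/P₁ ⇒ ΔT = T₁(P₂/P₁ − 1) = 358·(510/310 − 1) = 231 K.
ΔU = (2.47)(12.47)(231) = 7115 J.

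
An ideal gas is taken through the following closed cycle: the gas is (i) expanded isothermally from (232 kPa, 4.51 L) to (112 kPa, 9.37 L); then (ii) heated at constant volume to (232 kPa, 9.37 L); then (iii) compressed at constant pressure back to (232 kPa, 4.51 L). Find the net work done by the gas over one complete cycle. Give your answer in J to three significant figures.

Leg (i): W = PᵢVᵢ ln(V_f/Vᵢ) = (1046) ln(9.37/4.51) = 765.1 J.
Leg (ii): W = 0.
Leg (iii): W = PΔV = (232)(4.51 − 9.37) = -1128 J.
W_net = 765.1 − 1128 = -362.4 J.

W_net ≈ -362 J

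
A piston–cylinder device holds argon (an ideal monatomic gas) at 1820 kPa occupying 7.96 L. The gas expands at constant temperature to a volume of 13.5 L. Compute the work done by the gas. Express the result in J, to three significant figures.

W ≈ 7650 J

Isothermal: W = nRT ln(V₂/V₁) = P₁V₁ ln(V₂/V₁).
P₁V₁ = (1820 kPa)(7.96 L) = 14487 J.
W = 14487 × ln(13.5/7.96) = 14487 × 0.5283
W_by_gas = 7653 J.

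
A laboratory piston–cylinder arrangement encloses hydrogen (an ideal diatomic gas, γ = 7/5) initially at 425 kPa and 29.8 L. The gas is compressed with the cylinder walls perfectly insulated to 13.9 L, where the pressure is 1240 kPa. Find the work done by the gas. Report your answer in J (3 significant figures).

Adiabatic: W = (P₁V₁ − P₂V₂)/(γ − 1) with γ = 7/5.
P₁V₁ = 12665 J, P₂V₂ = 17236 J.
W = (12665 − 17236) / 0.4 = -11428 J.

W ≈ -11400 J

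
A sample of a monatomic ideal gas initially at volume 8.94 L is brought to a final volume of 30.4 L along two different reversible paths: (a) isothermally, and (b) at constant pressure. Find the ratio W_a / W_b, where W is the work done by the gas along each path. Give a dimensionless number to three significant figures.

Path (a) isothermal: W = P₁V₁ ln(V₂/V₁) → W_a/(P₁V₁) = 1.224.
Path (b) isobaric: W = P₁(V₂ − V₁) → W_b/(P₁V₁) = 2.4.
W_a / W_b = 1.224 / 2.4 = 0.5099.

W_a / W_b ≈ 0.510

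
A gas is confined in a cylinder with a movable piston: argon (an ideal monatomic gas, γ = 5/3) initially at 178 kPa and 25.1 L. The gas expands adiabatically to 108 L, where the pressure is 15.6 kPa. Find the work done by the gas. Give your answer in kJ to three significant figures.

W ≈ 4.17 kJ

Adiabatic: W = (P₁V₁ − P₂V₂)/(γ − 1) with γ = 5/3.
P₁V₁ = 4468 J, P₂V₂ = 1685 J.
W = (4468 − 1685) / 0.6667 = 4174 J.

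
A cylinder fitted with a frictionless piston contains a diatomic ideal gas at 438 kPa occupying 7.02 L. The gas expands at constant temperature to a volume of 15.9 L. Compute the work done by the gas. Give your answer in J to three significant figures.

Isothermal: W = nRT ln(V₂/V₁) = P₁V₁ ln(V₂/V₁).
P₁V₁ = (438 kPa)(7.02 L) = 3075 J.
W = 3075 × ln(15.9/7.02) = 3075 × 0.8176
W_by_gas = 2514 J.

W ≈ 2510 J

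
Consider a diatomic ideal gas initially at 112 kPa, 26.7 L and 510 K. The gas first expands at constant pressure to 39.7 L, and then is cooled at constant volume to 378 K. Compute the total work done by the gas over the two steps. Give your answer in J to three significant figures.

W_total ≈ 1460 J

Step 1 (isobaric): W = PΔV = (112 kPa)(39.7 − 26.7 L) = 1456 J.
Step 2 (isochoric): W = 0 (constant volume).
W_total = 1456 + 0 = 1456 J.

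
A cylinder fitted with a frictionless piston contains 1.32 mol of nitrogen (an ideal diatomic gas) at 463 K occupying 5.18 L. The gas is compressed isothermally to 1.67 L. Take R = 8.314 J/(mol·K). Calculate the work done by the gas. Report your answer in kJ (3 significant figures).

W ≈ -5.75 kJ

Isothermal: W = nRT ln(V₂/V₁).
W = (1.32)(8.314)(463) × ln(1.67/5.18)
  = 5081 × -1.132
W_by_gas = -5752 J.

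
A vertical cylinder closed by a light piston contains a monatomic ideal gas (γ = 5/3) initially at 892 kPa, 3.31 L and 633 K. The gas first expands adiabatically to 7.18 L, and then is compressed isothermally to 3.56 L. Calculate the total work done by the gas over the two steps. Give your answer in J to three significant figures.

W_total ≈ 550 J

Step 1 (adiabatic): W = (P₁V₁ − P₂V₂)/(γ−1) = (2953 − 1762)/0.667 = 1786 J.
After step 1: P = 245.4 kPa, V = 7.18 L, T = 377.8 K.
Step 2 (isothermal): W = P₁V₁ ln(V₂/V₁) = (1762) ln(3.56/7.18) = -1236 J.
W_total = 1786 − 1236 = 549.8 J.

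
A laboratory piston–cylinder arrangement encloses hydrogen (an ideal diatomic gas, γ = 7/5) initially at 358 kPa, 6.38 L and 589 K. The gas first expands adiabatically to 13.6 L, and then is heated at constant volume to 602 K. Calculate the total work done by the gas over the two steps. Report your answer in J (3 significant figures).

Step 1 (adiabatic): W = (P₁V₁ − P₂V₂)/(γ−1) = (2284 − 1687)/0.4 = 1492 J.
Step 2 (isochoric): W = 0 (constant volume).
W_total = 1492 + 0 = 1492 J.

W_total ≈ 1490 J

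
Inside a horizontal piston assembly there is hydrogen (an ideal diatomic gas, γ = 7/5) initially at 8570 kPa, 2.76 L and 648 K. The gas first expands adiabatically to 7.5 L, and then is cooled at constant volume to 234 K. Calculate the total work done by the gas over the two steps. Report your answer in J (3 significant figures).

W_total ≈ 19500 J

Step 1 (adiabatic): W = (P₁V₁ − P₂V₂)/(γ−1) = (23653 − 15857)/0.4 = 19490 J.
Step 2 (isochoric): W = 0 (constant volume).
W_total = 19490 + 0 = 19490 J.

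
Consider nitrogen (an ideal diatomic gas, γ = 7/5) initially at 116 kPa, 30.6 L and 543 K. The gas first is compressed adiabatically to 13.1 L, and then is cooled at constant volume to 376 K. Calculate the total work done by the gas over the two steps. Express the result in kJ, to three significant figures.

Step 1 (adiabatic): W = (P₁V₁ − P₂V₂)/(γ−1) = (3550 − 4984)/0.4 = -3585 J.
Step 2 (isochoric): W = 0 (constant volume).
W_total = -3585 + 0 = -3585 J.

W_total ≈ -3.59 kJ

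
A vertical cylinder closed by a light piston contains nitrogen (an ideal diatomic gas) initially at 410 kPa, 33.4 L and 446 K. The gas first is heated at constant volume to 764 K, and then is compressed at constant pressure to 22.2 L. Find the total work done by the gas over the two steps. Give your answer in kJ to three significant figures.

Step 1 (isochoric): W = 0 (constant volume).
After step 1: P = 702.3 kPa (V unchanged).
Step 2 (isobaric): W = PΔV = (702.3 kPa)(22.2 − 33.4 L) = -7866 J.
W_total = 0 − 7866 = -7866 J.

W_total ≈ -7.87 kJ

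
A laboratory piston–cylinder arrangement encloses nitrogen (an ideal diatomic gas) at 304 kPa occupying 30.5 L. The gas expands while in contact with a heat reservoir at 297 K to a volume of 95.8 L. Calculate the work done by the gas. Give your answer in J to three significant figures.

Isothermal: W = nRT ln(V₂/V₁) = P₁V₁ ln(V₂/V₁).
P₁V₁ = (304 kPa)(30.5 L) = 9272 J.
W = 9272 × ln(95.8/30.5) = 9272 × 1.145
W_by_gas = 10612 J.

W ≈ 10600 J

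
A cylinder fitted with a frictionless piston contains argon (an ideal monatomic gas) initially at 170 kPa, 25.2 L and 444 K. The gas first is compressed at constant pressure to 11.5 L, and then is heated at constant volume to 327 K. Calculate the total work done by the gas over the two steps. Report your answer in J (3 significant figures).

W_total ≈ -2330 J

Step 1 (isobaric): W = PΔV = (170 kPa)(11.5 − 25.2 L) = -2329 J.
Step 2 (isochoric): W = 0 (constant volume).
W_total = -2329 + 0 = -2329 J.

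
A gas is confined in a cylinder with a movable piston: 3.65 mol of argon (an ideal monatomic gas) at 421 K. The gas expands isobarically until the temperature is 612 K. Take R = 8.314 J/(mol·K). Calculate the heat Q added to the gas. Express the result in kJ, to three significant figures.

Isobaric: W = nRΔT = (3.65)(8.314)(191) = 5796 J.
ΔU = nCᵥΔT with Cᵥ = 3R/2: ΔU = (3.65)(12.47)(191) = 8694 J.
Q = ΔU + W = 8694 + 5796 = 14490 J.

Q ≈ 14.5 kJ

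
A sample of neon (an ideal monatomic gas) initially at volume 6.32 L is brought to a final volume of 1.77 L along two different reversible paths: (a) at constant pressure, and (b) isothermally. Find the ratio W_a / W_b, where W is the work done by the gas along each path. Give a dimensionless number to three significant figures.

Path (a) isobaric: W = P₁(V₂ − V₁) → W_a/(P₁V₁) = -0.7199.
Path (b) isothermal: W = P₁V₁ ln(V₂/V₁) → W_b/(P₁V₁) = -1.273.
W_a / W_b = -0.7199 / -1.273 = 0.5657.

W_a / W_b ≈ 0.566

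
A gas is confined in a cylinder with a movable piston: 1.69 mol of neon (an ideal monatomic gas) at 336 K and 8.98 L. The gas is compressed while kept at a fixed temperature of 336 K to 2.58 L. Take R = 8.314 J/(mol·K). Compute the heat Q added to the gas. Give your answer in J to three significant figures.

Q ≈ -5890 J

Isothermal ⇒ ΔU = 0, so Q = W = nRT ln(V₂/V₁).
Q = (1.69)(8.314)(336) ln(2.58/8.98) = 4721 × -1.247 = -5888 J.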